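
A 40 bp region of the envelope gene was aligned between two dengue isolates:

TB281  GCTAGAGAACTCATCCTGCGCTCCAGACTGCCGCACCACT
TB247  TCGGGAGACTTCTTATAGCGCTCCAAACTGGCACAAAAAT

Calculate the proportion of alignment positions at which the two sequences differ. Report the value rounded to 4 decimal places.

0.3750

Mismatches occur at site 1 (G↔T), site 3 (T↔G), site 4 (A↔G), site 9 (A↔C), site 10 (C↔T), site 13 (A↔T), site 15 (C↔A), site 16 (C↔T), site 17 (T↔A), site 26 (G↔A), site 31 (C↔G), site 33 (G↔A), site 36 (C↔A), site 37 (C↔A), site 39 (C↔A).
There are 15 differences over 40 sites, so p = 15/40 = 0.3750.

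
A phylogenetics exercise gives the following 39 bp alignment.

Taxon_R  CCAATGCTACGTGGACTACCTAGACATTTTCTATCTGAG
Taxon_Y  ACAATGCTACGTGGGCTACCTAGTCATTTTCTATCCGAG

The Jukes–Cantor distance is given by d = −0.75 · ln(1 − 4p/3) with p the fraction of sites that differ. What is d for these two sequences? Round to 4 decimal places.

The sequences differ at positions 1 (C/A), 15 (A/G), 24 (A/T), 36 (T/C).
p = 4/39 = 0.102564.
d = −0.75 · ln(1 − (4/3)·0.102564) = −0.75 · ln(0.863248) = −0.75 · (-0.147053) = 0.1103.

0.1103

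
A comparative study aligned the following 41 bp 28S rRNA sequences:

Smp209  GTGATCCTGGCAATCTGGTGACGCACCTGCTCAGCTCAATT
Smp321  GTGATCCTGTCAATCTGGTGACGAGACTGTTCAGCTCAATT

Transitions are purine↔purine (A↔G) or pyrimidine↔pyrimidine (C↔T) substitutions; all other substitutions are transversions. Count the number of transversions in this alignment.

The sequences differ at positions 10 (G/T, transversion), 24 (C/A, transversion), 25 (A/G, transition), 26 (C/A, transversion), 30 (C/T, transition).
Of the 5 differences, 2 transitions and 3 transversions, so the answer is 3.

3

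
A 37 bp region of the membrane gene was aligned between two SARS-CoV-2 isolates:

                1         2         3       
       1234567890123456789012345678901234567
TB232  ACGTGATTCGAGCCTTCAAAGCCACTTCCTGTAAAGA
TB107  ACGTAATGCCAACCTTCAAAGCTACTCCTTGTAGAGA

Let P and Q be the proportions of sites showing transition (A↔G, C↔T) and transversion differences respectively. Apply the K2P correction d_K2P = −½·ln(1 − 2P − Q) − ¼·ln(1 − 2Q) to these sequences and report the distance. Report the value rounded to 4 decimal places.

The sequences differ at positions 5 (G/A, transition), 8 (T/G, transversion), 10 (G/C, transversion), 12 (G/A, transition), 23 (C/T, transition), 27 (T/C, transition), 29 (C/T, transition), 34 (A/G, transition).
Of the 8 differences, 6 transitions and 2 transversions over 37 sites: P = 6/37 = 0.162162, Q = 2/37 = 0.054054.
d = −0.5·ln(0.621622) − 0.25·ln(0.891892) = −0.5·(-0.475423) − 0.25·(-0.114410) = 0.2663.

0.2663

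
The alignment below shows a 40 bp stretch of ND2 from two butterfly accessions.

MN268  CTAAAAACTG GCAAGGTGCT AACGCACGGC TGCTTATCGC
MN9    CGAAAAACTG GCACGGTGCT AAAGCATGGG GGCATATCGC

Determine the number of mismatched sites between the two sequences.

Mismatches occur at site 2 (T/G), site 14 (A/C), site 23 (C/A), site 27 (C/T), site 30 (C/G), site 31 (T/G), site 34 (T/A).
That gives 7 mismatches out of 40 aligned sites, so the Hamming distance is 7.

7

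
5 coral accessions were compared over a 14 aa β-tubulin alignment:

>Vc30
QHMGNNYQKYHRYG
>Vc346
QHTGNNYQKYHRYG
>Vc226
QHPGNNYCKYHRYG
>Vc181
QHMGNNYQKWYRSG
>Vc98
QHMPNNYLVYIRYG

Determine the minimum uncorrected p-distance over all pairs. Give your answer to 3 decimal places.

Pairwise Hamming distances:
  Vc30 vs Vc346: 1
  Vc30 vs Vc226: 2
  Vc30 vs Vc181: 3
  Vc30 vs Vc98: 4
  Vc346 vs Vc226: 2
  Vc346 vs Vc181: 4
  Vc346 vs Vc98: 5
  Vc226 vs Vc181: 5
  Vc226 vs Vc98: 5
  Vc181 vs Vc98: 6
The smallest is 1 mismatch, between Vc30 and Vc346; p = 1/14 = 0.071.

0.071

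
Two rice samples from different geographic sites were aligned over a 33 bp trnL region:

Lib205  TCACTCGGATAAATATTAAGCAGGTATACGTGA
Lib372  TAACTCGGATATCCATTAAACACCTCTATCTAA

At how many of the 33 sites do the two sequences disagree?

11

Differing sites — 2:C/A; 12:A/T; 13:A/C; 14:T/C; 20:G/A; 23:G/C; 24:G/C; 26:A/C; 29:C/T; 30:G/C; 32:G/A.
That gives 11 mismatches out of 33 aligned sites, so the Hamming distance is 11.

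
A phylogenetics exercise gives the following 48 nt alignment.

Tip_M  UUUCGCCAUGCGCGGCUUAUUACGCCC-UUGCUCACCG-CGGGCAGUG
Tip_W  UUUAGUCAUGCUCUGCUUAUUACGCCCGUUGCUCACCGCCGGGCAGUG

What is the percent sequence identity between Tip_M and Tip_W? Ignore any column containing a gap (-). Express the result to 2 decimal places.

Excluding the 2 gap columns leaves 46 comparable sites.
The sequences differ at positions 4 (C/A), 6 (C/U), 12 (G/U), 14 (G/U).
42 of the 46 comparable sites match, so the percent identity is 42/46 × 100 = 91.30%.

91.30%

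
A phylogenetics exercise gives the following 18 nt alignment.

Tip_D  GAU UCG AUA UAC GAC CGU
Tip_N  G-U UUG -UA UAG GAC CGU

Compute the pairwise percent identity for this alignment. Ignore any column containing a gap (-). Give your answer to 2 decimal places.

Excluding the 2 gap columns leaves 16 comparable sites.
The sequences differ at positions 5 (C/U), 12 (C/G).
14 of the 16 comparable sites match, so the percent identity is 14/16 × 100 = 87.50%.

87.50%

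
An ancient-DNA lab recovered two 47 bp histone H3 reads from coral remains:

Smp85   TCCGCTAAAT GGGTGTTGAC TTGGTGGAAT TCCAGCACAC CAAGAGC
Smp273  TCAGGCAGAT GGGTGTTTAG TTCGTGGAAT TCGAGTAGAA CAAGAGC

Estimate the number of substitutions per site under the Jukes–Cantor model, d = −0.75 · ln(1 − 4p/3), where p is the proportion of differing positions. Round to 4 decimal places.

The sequences differ at positions 3 (C/A), 5 (C/G), 6 (T/C), 8 (A/G), 18 (G/T), 20 (C/G), 23 (G/C), 33 (C/G), 36 (C/T), 38 (C/G), 40 (C/A).
p = 11/47 = 0.234043.
d = −0.75 · ln(1 − (4/3)·0.234043) = −0.75 · ln(0.687943) = −0.75 · (-0.374049) = 0.2805.

0.2805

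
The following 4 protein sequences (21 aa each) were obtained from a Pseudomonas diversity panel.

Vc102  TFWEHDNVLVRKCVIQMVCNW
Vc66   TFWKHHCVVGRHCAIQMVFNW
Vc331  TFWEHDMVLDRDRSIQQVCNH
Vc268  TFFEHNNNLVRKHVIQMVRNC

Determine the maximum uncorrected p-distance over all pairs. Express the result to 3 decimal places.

0.571

Pairwise Hamming distances:
  Vc102 vs Vc66: 8
  Vc102 vs Vc331: 7
  Vc102 vs Vc268: 6
  Vc66 vs Vc331: 11
  Vc66 vs Vc268: 12
  Vc331 vs Vc268: 11
The largest is 12 mismatches, between Vc66 and Vc268; p = 12/21 = 0.571.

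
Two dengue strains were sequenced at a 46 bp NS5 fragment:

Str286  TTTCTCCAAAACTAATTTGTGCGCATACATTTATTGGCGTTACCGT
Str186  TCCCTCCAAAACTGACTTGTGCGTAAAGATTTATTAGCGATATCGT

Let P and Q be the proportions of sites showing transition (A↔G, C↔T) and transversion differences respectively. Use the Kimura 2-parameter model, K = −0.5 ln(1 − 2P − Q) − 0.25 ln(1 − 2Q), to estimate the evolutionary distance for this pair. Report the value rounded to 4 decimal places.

The sequences differ at positions 2 (T/C, transition), 3 (T/C, transition), 14 (A/G, transition), 16 (T/C, transition), 24 (C/T, transition), 26 (T/A, transversion), 28 (C/G, transversion), 36 (G/A, transition), 40 (T/A, transversion), 43 (C/T, transition).
Of the 10 differences, 7 transitions and 3 transversions over 46 sites: P = 7/46 = 0.152174, Q = 3/46 = 0.065217.
d = −0.5·ln(0.630435) − 0.25·ln(0.869566) = −0.5·(-0.461345) − 0.25·(-0.139761) = 0.2656.

0.2656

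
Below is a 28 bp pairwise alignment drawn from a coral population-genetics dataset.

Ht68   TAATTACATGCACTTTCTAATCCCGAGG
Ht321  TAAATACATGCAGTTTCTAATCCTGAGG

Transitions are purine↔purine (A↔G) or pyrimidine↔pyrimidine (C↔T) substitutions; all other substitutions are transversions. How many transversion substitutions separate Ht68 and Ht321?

Differing sites — 4:T/A (Tv); 13:C/G (Tv); 24:C/T (Ti).
Of the 3 differences, 1 transition and 2 transversions, so the answer is 2.

2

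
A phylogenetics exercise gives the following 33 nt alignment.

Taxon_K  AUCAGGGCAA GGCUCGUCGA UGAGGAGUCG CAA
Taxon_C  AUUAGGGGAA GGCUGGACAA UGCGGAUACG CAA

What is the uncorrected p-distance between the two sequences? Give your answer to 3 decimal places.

Mismatches occur at site 3 (C↔U), site 8 (C↔G), site 15 (C↔G), site 17 (U↔A), site 19 (G↔A), site 23 (A↔C), site 27 (G↔U), site 28 (U↔A).
There are 8 differences over 33 sites, so p = 8/33 = 0.242.

0.242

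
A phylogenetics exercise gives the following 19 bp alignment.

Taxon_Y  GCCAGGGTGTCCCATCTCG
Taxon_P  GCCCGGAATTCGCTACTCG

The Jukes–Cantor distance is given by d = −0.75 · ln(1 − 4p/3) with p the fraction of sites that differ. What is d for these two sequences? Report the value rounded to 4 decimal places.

0.5068

Mismatches occur at site 4 (A↔C), site 7 (G↔A), site 8 (T↔A), site 9 (G↔T), site 12 (C↔G), site 14 (A↔T), site 15 (T↔A).
p = 7/19 = 0.368421.
d = −0.75 · ln(1 − (4/3)·0.368421) = −0.75 · ln(0.508772) = −0.75 · (-0.675755) = 0.5068.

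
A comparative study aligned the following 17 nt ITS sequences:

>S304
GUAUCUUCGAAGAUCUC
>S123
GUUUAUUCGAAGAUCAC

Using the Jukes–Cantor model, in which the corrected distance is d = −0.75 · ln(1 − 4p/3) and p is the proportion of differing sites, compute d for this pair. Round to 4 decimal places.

Mismatches occur at site 3 (A↔U), site 5 (C↔A), site 16 (U↔A).
p = 3/17 = 0.176471.
d = −0.75 · ln(1 − (4/3)·0.176471) = −0.75 · ln(0.764705) = −0.75 · (-0.268265) = 0.2012.

0.2012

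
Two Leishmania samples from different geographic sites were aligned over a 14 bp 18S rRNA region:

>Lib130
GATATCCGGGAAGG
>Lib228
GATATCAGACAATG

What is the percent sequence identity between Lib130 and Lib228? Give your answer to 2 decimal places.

The sequences differ at positions 7 (C/A), 9 (G/A), 10 (G/C), 13 (G/T).
10 of the 14 sites match, so the percent identity is 10/14 × 100 = 71.43%.

71.43%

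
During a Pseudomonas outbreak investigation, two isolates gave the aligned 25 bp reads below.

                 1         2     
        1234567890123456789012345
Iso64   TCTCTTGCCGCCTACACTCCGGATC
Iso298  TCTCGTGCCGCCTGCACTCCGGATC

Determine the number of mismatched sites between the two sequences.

The sequences differ at positions 5 (T/G), 14 (A/G).
That gives 2 mismatches out of 25 aligned sites, so the Hamming distance is 2.

2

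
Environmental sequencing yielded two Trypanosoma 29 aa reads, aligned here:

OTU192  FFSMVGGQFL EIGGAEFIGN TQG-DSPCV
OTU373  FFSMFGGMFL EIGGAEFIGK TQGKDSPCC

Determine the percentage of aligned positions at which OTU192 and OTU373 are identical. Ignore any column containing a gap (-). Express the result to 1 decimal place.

85.7%

Excluding the 1 gap column leaves 28 comparable sites.
Differing sites — 5:V/F; 8:Q/M; 20:N/K; 29:V/C.
24 of the 28 comparable sites match, so the percent identity is 24/28 × 100 = 85.7%.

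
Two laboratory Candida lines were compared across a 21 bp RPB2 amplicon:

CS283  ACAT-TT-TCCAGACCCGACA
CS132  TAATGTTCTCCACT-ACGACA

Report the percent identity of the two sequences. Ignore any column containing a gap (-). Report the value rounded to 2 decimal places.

72.22%

Excluding the 3 gap columns leaves 18 comparable sites.
The sequences differ at positions 1 (A/T), 2 (C/A), 13 (G/C), 14 (A/T), 16 (C/A).
13 of the 18 comparable sites match, so the percent identity is 13/18 × 100 = 72.22%.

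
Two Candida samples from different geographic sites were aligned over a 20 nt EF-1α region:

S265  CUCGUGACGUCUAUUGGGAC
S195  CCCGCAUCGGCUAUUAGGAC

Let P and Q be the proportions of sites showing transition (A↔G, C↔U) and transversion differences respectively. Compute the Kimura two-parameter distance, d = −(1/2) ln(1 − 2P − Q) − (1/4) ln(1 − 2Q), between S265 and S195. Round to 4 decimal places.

Differing sites — 2:U/C (Ti); 5:U/C (Ti); 6:G/A (Ti); 7:A/U (Tv); 10:U/G (Tv); 16:G/A (Ti).
Of the 6 differences, 4 transitions and 2 transversions over 20 sites: P = 4/20 = 0.200000, Q = 2/20 = 0.100000.
d = −0.5·ln(0.500000) − 0.25·ln(0.800000) = −0.5·(-0.693147) − 0.25·(-0.223144) = 0.4024.

0.4024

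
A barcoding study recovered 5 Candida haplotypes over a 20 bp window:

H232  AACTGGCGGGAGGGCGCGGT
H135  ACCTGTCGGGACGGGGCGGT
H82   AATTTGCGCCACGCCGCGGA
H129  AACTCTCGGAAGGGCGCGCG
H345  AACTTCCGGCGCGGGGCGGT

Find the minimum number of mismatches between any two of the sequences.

4

Pairwise Hamming distances:
  H232 vs H135: 4
  H232 vs H82: 7
  H232 vs H129: 5
  H232 vs H345: 6
  H135 vs H82: 9
  H135 vs H129: 7
  H135 vs H345: 5
  H82 vs H129: 9
  H82 vs H345: 7
  H129 vs H345: 8
The smallest is 4, between H232 and H135.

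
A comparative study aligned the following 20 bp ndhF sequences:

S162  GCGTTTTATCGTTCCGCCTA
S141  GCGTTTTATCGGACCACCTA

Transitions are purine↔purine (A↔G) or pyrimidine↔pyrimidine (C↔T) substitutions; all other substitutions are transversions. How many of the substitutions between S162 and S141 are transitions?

The sequences differ at positions 12 (T/G, transversion), 13 (T/A, transversion), 16 (G/A, transition).
Of the 3 differences, 1 transition and 2 transversions, so the answer is 1.

1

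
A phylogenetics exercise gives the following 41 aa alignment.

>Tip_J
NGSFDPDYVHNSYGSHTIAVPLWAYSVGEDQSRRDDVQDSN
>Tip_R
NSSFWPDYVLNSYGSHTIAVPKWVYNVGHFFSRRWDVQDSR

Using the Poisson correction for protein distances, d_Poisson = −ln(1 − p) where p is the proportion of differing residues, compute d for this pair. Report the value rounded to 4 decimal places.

0.3124

The sequences differ at positions 2 (G/S), 5 (D/W), 10 (H/L), 22 (L/K), 24 (A/V), 26 (S/N), 29 (E/H), 30 (D/F), 31 (Q/F), 35 (D/W), 41 (N/R).
p = 11/41 = 0.268293.
d = −ln(1 − 0.268293) = −ln(0.731707) = 0.3124.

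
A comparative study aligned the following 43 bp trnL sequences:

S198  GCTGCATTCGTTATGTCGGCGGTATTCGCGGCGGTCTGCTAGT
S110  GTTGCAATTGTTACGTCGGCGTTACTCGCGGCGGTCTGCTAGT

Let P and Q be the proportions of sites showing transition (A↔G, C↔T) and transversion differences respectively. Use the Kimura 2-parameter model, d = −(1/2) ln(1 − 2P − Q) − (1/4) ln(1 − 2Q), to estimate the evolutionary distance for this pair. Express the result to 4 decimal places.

0.1568

Differing sites — 2:C/T (Ti); 7:T/A (Tv); 9:C/T (Ti); 14:T/C (Ti); 22:G/T (Tv); 25:T/C (Ti).
Of the 6 differences, 4 transitions and 2 transversions over 43 sites: P = 4/43 = 0.093023, Q = 2/43 = 0.046512.
d = −0.5·ln(0.767442) − 0.25·ln(0.906976) = −0.5·(-0.264692) − 0.25·(-0.097639) = 0.1568.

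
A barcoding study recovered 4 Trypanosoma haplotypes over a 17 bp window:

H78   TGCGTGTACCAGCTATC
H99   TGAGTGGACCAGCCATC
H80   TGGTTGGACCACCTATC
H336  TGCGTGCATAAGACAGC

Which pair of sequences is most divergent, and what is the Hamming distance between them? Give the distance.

9

Pairwise Hamming distances:
  H78 vs H99: 3
  H78 vs H80: 4
  H78 vs H336: 6
  H99 vs H80: 4
  H99 vs H336: 6
  H80 vs H336: 9
The largest is 9, between H80 and H336.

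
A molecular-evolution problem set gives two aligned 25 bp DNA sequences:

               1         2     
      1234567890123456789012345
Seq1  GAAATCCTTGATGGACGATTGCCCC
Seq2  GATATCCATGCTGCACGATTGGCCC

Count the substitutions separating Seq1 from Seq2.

5

The sequences differ at positions 3 (A/T), 8 (T/A), 11 (A/C), 14 (G/C), 22 (C/G).
That gives 5 mismatches out of 25 aligned sites, so the Hamming distance is 5.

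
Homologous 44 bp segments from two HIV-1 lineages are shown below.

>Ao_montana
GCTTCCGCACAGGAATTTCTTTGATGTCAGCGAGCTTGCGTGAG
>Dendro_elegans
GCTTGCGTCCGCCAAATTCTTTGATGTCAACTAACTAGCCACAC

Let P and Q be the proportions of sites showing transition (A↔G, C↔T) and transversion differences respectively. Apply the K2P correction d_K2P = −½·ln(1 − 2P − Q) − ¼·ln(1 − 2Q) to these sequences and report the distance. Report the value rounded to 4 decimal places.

0.4559

The sequences differ at positions 5 (C/G, transversion), 8 (C/T, transition), 9 (A/C, transversion), 11 (A/G, transition), 12 (G/C, transversion), 13 (G/C, transversion), 16 (T/A, transversion), 30 (G/A, transition), 32 (G/T, transversion), 34 (G/A, transition), 37 (T/A, transversion), 40 (G/C, transversion), 41 (T/A, transversion), 42 (G/C, transversion), 44 (G/C, transversion).
Of the 15 differences, 4 transitions and 11 transversions over 44 sites: P = 4/44 = 0.090909, Q = 11/44 = 0.250000.
d = −0.5·ln(0.568182) − 0.25·ln(0.500000) = −0.5·(-0.565313) − 0.25·(-0.693147) = 0.4559.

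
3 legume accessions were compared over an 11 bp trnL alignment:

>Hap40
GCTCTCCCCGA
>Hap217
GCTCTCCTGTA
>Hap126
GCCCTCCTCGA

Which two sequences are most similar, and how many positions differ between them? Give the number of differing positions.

Pairwise Hamming distances:
  Hap40 vs Hap217: 3
  Hap40 vs Hap126: 2
  Hap217 vs Hap126: 3
The smallest is 2, between Hap40 and Hap126.

2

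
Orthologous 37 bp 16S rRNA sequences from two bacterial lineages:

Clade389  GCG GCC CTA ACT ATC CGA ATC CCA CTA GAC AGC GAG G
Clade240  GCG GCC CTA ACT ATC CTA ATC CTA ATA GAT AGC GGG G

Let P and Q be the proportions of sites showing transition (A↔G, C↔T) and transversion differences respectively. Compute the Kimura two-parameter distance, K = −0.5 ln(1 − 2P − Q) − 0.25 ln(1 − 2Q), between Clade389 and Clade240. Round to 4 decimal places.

Mismatches occur at site 17 (G/T, transversion), site 23 (C/T, transition), site 25 (C/A, transversion), site 30 (C/T, transition), site 35 (A/G, transition).
Of the 5 differences, 3 transitions and 2 transversions over 37 sites: P = 3/37 = 0.081081, Q = 2/37 = 0.054054.
d = −0.5·ln(0.783784) − 0.25·ln(0.891892) = −0.5·(-0.243622) − 0.25·(-0.114410) = 0.1504.

0.1504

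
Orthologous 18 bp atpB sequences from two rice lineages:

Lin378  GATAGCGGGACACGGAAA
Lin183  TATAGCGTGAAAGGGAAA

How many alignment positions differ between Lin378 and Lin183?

4

Mismatches occur at site 1 (G→T), site 8 (G→T), site 11 (C→A), site 13 (C→G).
That gives 4 mismatches out of 18 aligned sites, so the Hamming distance is 4.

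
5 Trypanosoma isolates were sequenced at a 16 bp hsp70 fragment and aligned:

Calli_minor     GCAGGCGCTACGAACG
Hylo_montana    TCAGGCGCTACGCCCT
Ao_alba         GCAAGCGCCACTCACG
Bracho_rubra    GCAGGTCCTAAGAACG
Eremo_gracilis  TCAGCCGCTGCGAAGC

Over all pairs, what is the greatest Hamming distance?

9

Pairwise Hamming distances:
  Calli_minor vs Hylo_montana: 4
  Calli_minor vs Ao_alba: 4
  Calli_minor vs Bracho_rubra: 3
  Calli_minor vs Eremo_gracilis: 5
  Hylo_montana vs Ao_alba: 6
  Hylo_montana vs Bracho_rubra: 7
  Hylo_montana vs Eremo_gracilis: 6
  Ao_alba vs Bracho_rubra: 7
  Ao_alba vs Eremo_gracilis: 9
  Bracho_rubra vs Eremo_gracilis: 8
The largest is 9, between Ao_alba and Eremo_gracilis.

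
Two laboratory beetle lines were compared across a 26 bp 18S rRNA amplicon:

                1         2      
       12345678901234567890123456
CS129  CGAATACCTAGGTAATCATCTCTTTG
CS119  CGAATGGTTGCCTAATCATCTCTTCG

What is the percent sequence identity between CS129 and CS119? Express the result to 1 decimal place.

73.1%

Differing sites — 6:A/G; 7:C/G; 8:C/T; 10:A/G; 11:G/C; 12:G/C; 25:T/C.
19 of the 26 sites match, so the percent identity is 19/26 × 100 = 73.1%.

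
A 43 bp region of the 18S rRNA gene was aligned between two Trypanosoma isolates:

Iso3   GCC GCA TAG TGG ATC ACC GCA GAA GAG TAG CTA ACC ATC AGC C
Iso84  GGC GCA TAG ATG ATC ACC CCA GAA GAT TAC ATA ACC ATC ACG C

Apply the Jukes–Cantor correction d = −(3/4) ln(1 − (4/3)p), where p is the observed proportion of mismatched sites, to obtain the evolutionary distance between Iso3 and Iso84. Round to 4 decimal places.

Differing sites — 2:C/G; 10:T/A; 11:G/T; 19:G/C; 27:G/T; 30:G/C; 31:C/A; 41:G/C; 42:C/G.
p = 9/43 = 0.209302.
d = −0.75 · ln(1 − (4/3)·0.209302) = −0.75 · ln(0.720931) = −0.75 · (-0.327212) = 0.2454.

0.2454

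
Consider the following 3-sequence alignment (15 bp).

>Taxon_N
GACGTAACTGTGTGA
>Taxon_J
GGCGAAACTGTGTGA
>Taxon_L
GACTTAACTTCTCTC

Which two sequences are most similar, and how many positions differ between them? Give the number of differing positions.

Pairwise Hamming distances:
  Taxon_N vs Taxon_J: 2
  Taxon_N vs Taxon_L: 7
  Taxon_J vs Taxon_L: 9
The smallest is 2, between Taxon_N and Taxon_J.

2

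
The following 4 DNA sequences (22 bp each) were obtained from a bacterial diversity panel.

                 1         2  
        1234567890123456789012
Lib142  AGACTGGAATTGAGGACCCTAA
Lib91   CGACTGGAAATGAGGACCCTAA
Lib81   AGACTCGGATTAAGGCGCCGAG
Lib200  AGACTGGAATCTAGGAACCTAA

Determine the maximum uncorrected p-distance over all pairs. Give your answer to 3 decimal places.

0.409

Pairwise Hamming distances:
  Lib142 vs Lib91: 2
  Lib142 vs Lib81: 7
  Lib142 vs Lib200: 3
  Lib91 vs Lib81: 9
  Lib91 vs Lib200: 5
  Lib81 vs Lib200: 8
The largest is 9 mismatches, between Lib91 and Lib81; p = 9/22 = 0.409.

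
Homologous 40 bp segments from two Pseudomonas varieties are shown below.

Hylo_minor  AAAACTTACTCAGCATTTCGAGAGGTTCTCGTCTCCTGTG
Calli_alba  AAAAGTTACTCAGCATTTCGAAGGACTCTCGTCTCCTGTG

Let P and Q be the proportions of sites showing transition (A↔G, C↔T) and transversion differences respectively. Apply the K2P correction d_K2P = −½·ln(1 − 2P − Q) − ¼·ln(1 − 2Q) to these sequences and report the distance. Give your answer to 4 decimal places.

0.1403

The sequences differ at positions 5 (C/G, transversion), 22 (G/A, transition), 23 (A/G, transition), 25 (G/A, transition), 26 (T/C, transition).
Of the 5 differences, 4 transitions and 1 transversion over 40 sites: P = 4/40 = 0.100000, Q = 1/40 = 0.025000.
d = −0.5·ln(0.775000) − 0.25·ln(0.950000) = −0.5·(-0.254892) − 0.25·(-0.051293) = 0.1403.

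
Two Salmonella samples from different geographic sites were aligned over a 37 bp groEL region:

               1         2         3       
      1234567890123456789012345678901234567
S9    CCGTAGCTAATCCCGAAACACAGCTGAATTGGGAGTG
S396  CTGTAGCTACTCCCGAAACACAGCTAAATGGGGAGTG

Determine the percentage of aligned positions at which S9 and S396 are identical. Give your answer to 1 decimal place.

The sequences differ at positions 2 (C/T), 10 (A/C), 26 (G/A), 30 (T/G).
33 of the 37 sites match, so the percent identity is 33/37 × 100 = 89.2%.

89.2%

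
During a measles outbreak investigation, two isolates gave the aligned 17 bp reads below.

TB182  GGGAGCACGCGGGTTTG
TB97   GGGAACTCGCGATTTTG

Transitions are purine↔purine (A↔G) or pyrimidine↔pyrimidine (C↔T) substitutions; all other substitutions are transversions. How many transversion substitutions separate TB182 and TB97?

Differing sites — 5:G/A (Ti); 7:A/T (Tv); 12:G/A (Ti); 13:G/T (Tv).
Of the 4 differences, 2 transitions and 2 transversions, so the answer is 2.

2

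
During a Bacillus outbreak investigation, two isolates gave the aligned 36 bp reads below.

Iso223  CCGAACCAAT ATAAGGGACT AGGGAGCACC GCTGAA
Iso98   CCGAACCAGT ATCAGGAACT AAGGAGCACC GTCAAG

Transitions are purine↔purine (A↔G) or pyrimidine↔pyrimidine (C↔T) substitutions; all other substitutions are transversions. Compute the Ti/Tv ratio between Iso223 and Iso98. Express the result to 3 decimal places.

Differing sites — 9:A/G (Ti); 13:A/C (Tv); 17:G/A (Ti); 22:G/A (Ti); 32:C/T (Ti); 33:T/C (Ti); 34:G/A (Ti); 36:A/G (Ti).
Of the 8 differences, 7 transitions and 1 transversion, so Ti/Tv = 7/1 = 7.000.

7.000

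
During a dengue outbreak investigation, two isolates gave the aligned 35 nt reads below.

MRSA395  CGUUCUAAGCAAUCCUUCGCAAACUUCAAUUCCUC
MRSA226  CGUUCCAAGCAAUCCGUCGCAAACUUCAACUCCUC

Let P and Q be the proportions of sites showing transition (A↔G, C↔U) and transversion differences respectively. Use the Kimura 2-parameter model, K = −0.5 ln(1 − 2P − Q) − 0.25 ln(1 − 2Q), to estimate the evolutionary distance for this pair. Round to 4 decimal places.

0.0918

Mismatches occur at site 6 (U→C, transition), site 16 (U→G, transversion), site 30 (U→C, transition).
Of the 3 differences, 2 transitions and 1 transversion over 35 sites: P = 2/35 = 0.057143, Q = 1/35 = 0.028571.
d = −0.5·ln(0.857143) − 0.25·ln(0.942858) = −0.5·(-0.154151) − 0.25·(-0.058840) = 0.0918.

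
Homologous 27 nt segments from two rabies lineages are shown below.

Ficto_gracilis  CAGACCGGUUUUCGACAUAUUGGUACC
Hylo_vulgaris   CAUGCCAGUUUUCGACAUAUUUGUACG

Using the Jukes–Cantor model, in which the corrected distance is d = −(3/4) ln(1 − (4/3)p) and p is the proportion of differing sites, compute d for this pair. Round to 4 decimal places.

Mismatches occur at site 3 (G↔U), site 4 (A↔G), site 7 (G↔A), site 22 (G↔U), site 27 (C↔G).
p = 5/27 = 0.185185.
d = −0.75 · ln(1 − (4/3)·0.185185) = −0.75 · ln(0.753087) = −0.75 · (-0.283575) = 0.2127.

0.2127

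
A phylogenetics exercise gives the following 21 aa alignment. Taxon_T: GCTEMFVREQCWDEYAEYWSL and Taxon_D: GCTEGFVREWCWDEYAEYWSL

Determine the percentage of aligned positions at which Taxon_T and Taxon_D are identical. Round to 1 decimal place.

Mismatches occur at site 5 (M/G), site 10 (Q/W).
19 of the 21 sites match, so the percent identity is 19/21 × 100 = 90.5%.

90.5%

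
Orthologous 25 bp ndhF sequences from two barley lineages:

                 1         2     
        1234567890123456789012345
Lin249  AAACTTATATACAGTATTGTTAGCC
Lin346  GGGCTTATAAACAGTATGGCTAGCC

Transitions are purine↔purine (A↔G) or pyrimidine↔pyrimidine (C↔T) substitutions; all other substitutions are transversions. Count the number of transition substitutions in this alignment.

4

The sequences differ at positions 1 (A/G, transition), 2 (A/G, transition), 3 (A/G, transition), 10 (T/A, transversion), 18 (T/G, transversion), 20 (T/C, transition).
Of the 6 differences, 4 transitions and 2 transversions, so the answer is 4.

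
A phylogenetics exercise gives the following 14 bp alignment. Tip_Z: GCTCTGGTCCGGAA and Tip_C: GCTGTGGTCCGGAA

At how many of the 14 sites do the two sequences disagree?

The sequences differ at position 4 (C/G).
That gives 1 mismatch out of 14 aligned sites, so the Hamming distance is 1.

1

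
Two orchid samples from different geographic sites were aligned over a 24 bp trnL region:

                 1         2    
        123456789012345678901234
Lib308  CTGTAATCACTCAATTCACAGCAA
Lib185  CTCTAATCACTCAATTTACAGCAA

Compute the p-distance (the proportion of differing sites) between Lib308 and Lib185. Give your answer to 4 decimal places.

0.0833

The sequences differ at positions 3 (G/C), 17 (C/T).
There are 2 differences over 24 sites, so p = 2/24 = 0.0833.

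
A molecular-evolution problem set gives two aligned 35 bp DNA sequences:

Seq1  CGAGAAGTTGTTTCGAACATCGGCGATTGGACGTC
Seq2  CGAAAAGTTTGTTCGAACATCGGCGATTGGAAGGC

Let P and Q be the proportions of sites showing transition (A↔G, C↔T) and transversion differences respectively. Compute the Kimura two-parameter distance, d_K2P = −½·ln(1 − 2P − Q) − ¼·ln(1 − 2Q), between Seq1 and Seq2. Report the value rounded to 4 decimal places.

Mismatches occur at site 4 (G/A, transition), site 10 (G/T, transversion), site 11 (T/G, transversion), site 32 (C/A, transversion), site 34 (T/G, transversion).
Of the 5 differences, 1 transition and 4 transversions over 35 sites: P = 1/35 = 0.028571, Q = 4/35 = 0.114286.
d = −0.5·ln(0.828572) − 0.25·ln(0.771428) = −0.5·(-0.188052) − 0.25·(-0.259512) = 0.1589.

0.1589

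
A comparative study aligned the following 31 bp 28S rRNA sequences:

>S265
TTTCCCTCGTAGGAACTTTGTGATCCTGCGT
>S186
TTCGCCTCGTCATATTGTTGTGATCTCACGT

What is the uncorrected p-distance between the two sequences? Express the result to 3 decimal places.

0.355

Mismatches occur at site 3 (T↔C), site 4 (C↔G), site 11 (A↔C), site 12 (G↔A), site 13 (G↔T), site 15 (A↔T), site 16 (C↔T), site 17 (T↔G), site 26 (C↔T), site 27 (T↔C), site 28 (G↔A).
There are 11 differences over 31 sites, so p = 11/31 = 0.355.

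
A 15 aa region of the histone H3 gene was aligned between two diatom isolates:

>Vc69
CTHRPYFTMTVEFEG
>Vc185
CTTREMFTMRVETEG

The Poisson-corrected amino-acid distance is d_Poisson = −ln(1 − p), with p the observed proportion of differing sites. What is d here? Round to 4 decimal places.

0.4055

Mismatches occur at site 3 (H/T), site 5 (P/E), site 6 (Y/M), site 10 (T/R), site 13 (F/T).
p = 5/15 = 0.333333.
d = −ln(1 − 0.333333) = −ln(0.666667) = 0.4055.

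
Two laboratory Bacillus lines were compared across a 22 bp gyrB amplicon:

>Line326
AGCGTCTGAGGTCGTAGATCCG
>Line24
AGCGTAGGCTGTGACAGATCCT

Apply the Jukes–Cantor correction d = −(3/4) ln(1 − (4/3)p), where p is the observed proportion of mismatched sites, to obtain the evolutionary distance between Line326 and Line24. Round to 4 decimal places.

0.4975

Mismatches occur at site 6 (C/A), site 7 (T/G), site 9 (A/C), site 10 (G/T), site 13 (C/G), site 14 (G/A), site 15 (T/C), site 22 (G/T).
p = 8/22 = 0.363636.
d = −0.75 · ln(1 − (4/3)·0.363636) = −0.75 · ln(0.515152) = −0.75 · (-0.663293) = 0.4975.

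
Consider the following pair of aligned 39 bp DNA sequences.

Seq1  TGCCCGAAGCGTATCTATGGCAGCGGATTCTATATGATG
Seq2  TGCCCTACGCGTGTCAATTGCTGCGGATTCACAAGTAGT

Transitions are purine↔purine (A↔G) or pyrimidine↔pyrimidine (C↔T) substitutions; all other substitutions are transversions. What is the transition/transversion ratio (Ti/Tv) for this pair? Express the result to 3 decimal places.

0.083

Mismatches occur at site 6 (G↔T, transversion), site 8 (A↔C, transversion), site 13 (A↔G, transition), site 16 (T↔A, transversion), site 19 (G↔T, transversion), site 22 (A↔T, transversion), site 31 (T↔A, transversion), site 32 (A↔C, transversion), site 33 (T↔A, transversion), site 35 (T↔G, transversion), site 36 (G↔T, transversion), site 38 (T↔G, transversion), site 39 (G↔T, transversion).
Of the 13 differences, 1 transition and 12 transversions, so Ti/Tv = 1/12 = 0.083.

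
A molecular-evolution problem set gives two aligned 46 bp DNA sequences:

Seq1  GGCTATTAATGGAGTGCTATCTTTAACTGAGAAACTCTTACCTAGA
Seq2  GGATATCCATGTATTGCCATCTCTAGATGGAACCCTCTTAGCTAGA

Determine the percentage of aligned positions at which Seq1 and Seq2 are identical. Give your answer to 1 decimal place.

69.6%

Differing sites — 3:C/A; 7:T/C; 8:A/C; 12:G/T; 14:G/T; 18:T/C; 23:T/C; 26:A/G; 27:C/A; 30:A/G; 31:G/A; 33:A/C; 34:A/C; 41:C/G.
32 of the 46 sites match, so the percent identity is 32/46 × 100 = 69.6%.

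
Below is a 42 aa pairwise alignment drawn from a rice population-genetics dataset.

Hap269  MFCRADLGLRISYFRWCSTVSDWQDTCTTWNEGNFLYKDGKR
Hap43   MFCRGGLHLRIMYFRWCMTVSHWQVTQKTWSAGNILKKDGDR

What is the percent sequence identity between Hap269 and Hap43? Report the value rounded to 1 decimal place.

The sequences differ at positions 5 (A/G), 6 (D/G), 8 (G/H), 12 (S/M), 18 (S/M), 22 (D/H), 25 (D/V), 27 (C/Q), 28 (T/K), 31 (N/S), 32 (E/A), 35 (F/I), 37 (Y/K), 41 (K/D).
28 of the 42 sites match, so the percent identity is 28/42 × 100 = 66.7%.

66.7%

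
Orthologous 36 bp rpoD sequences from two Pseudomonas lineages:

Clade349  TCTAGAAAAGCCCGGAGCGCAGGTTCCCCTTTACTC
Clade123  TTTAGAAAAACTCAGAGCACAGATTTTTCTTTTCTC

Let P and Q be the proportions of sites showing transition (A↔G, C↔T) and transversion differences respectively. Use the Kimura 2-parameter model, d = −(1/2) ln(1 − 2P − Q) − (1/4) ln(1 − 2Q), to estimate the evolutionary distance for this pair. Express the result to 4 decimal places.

The sequences differ at positions 2 (C/T, transition), 10 (G/A, transition), 12 (C/T, transition), 14 (G/A, transition), 19 (G/A, transition), 23 (G/A, transition), 26 (C/T, transition), 27 (C/T, transition), 28 (C/T, transition), 33 (A/T, transversion).
Of the 10 differences, 9 transitions and 1 transversion over 36 sites: P = 9/36 = 0.250000, Q = 1/36 = 0.027778.
d = −0.5·ln(0.472222) − 0.25·ln(0.944444) = −0.5·(-0.750306) − 0.25·(-0.057159) = 0.3894.

0.3894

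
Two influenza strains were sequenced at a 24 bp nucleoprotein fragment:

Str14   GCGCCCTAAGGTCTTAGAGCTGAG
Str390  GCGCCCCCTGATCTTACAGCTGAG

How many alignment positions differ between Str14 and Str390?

5

Mismatches occur at site 7 (T→C), site 8 (A→C), site 9 (A→T), site 11 (G→A), site 17 (G→C).
That gives 5 mismatches out of 24 aligned sites, so the Hamming distance is 5.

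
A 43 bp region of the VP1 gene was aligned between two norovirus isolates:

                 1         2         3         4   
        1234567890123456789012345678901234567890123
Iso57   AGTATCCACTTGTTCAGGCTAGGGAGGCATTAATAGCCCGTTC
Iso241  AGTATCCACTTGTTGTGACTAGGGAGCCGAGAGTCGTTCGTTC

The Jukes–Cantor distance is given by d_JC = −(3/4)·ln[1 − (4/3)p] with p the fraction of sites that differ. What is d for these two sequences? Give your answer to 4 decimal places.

The sequences differ at positions 15 (C/G), 16 (A/T), 18 (G/A), 27 (G/C), 29 (A/G), 30 (T/A), 31 (T/G), 33 (A/G), 35 (A/C), 37 (C/T), 38 (C/T).
p = 11/43 = 0.255814.
d = −0.75 · ln(1 − (4/3)·0.255814) = −0.75 · ln(0.658915) = −0.75 · (-0.417161) = 0.3129.

0.3129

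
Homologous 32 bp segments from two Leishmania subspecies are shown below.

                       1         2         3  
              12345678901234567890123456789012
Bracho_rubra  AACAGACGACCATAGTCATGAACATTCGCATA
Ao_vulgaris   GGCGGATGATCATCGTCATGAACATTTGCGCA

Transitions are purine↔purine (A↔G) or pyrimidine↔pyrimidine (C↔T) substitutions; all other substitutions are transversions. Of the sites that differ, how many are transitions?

8

The sequences differ at positions 1 (A/G, transition), 2 (A/G, transition), 4 (A/G, transition), 7 (C/T, transition), 10 (C/T, transition), 14 (A/C, transversion), 27 (C/T, transition), 30 (A/G, transition), 31 (T/C, transition).
Of the 9 differences, 8 transitions and 1 transversion, so the answer is 8.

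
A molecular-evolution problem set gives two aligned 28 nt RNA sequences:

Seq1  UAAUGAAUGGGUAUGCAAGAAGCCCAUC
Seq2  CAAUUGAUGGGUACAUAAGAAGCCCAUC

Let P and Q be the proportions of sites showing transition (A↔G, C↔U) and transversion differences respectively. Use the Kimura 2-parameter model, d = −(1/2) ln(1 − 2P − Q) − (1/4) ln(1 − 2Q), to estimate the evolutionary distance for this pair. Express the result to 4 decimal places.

0.2680

Mismatches occur at site 1 (U→C, transition), site 5 (G→U, transversion), site 6 (A→G, transition), site 14 (U→C, transition), site 15 (G→A, transition), site 16 (C→U, transition).
Of the 6 differences, 5 transitions and 1 transversion over 28 sites: P = 5/28 = 0.178571, Q = 1/28 = 0.035714.
d = −0.5·ln(0.607144) − 0.25·ln(0.928572) = −0.5·(-0.498989) − 0.25·(-0.074107) = 0.2680.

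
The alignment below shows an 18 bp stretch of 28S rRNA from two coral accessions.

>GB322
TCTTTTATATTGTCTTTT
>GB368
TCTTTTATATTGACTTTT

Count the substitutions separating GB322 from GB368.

Differing sites — 13:T/A.
That gives 1 mismatch out of 18 aligned sites, so the Hamming distance is 1.

1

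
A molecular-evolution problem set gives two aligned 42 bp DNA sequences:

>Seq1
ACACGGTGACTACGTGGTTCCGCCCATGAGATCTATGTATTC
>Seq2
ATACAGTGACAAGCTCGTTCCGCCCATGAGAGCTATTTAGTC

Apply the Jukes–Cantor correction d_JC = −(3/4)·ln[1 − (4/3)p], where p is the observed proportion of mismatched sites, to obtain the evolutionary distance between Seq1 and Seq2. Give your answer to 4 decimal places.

0.2524

Differing sites — 2:C/T; 5:G/A; 11:T/A; 13:C/G; 14:G/C; 16:G/C; 32:T/G; 37:G/T; 40:T/G.
p = 9/42 = 0.214286.
d = −0.75 · ln(1 − (4/3)·0.214286) = −0.75 · ln(0.714285) = −0.75 · (-0.336473) = 0.2524.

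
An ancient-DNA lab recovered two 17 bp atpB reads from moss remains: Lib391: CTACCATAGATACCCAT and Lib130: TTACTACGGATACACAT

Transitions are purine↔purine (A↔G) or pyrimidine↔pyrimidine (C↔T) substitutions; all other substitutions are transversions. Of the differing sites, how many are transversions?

1

Differing sites — 1:C/T (Ti); 5:C/T (Ti); 7:T/C (Ti); 8:A/G (Ti); 14:C/A (Tv).
Of the 5 differences, 4 transitions and 1 transversion, so the answer is 1.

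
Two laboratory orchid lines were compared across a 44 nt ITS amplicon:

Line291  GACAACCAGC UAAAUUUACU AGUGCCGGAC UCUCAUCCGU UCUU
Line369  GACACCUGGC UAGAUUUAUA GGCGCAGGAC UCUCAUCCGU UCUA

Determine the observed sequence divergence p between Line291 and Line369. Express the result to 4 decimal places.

Mismatches occur at site 5 (A↔C), site 7 (C↔U), site 8 (A↔G), site 13 (A↔G), site 19 (C↔U), site 20 (U↔A), site 21 (A↔G), site 23 (U↔C), site 26 (C↔A), site 44 (U↔A).
There are 10 differences over 44 sites, so p = 10/44 = 0.2273.

0.2273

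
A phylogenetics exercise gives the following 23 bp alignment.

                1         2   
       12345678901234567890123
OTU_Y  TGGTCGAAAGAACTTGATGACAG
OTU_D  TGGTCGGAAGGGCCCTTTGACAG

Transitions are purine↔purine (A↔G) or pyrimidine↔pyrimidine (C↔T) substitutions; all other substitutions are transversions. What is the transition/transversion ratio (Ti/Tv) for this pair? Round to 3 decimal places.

Differing sites — 7:A/G (Ti); 11:A/G (Ti); 12:A/G (Ti); 14:T/C (Ti); 15:T/C (Ti); 16:G/T (Tv); 17:A/T (Tv).
Of the 7 differences, 5 transitions and 2 transversions, so Ti/Tv = 5/2 = 2.500.

2.500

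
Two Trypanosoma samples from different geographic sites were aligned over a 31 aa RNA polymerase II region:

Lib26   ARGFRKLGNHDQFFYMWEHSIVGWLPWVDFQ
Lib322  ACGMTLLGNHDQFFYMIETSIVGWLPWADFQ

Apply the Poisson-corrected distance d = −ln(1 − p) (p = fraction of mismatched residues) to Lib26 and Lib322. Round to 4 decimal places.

0.2559

Differing sites — 2:R/C; 4:F/M; 5:R/T; 6:K/L; 17:W/I; 19:H/T; 28:V/A.
p = 7/31 = 0.225806.
d = −ln(1 − 0.225806) = −ln(0.774194) = 0.2559.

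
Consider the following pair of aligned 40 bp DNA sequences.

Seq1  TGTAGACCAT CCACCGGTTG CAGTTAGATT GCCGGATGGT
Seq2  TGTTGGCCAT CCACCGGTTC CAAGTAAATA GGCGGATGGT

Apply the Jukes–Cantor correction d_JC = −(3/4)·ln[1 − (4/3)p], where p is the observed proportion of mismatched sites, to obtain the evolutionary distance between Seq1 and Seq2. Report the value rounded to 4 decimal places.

Mismatches occur at site 4 (A↔T), site 6 (A↔G), site 20 (G↔C), site 23 (G↔A), site 24 (T↔G), site 27 (G↔A), site 30 (T↔A), site 32 (C↔G).
p = 8/40 = 0.200000.
d = −0.75 · ln(1 − (4/3)·0.200000) = −0.75 · ln(0.733333) = −0.75 · (-0.310155) = 0.2326.

0.2326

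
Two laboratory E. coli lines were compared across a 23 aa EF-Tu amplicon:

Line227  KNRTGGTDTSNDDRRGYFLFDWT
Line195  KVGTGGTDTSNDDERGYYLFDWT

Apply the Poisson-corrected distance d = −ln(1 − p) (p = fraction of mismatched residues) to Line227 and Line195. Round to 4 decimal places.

0.1911

Mismatches occur at site 2 (N↔V), site 3 (R↔G), site 14 (R↔E), site 18 (F↔Y).
p = 4/23 = 0.173913.
d = −ln(1 − 0.173913) = −ln(0.826087) = 0.1911.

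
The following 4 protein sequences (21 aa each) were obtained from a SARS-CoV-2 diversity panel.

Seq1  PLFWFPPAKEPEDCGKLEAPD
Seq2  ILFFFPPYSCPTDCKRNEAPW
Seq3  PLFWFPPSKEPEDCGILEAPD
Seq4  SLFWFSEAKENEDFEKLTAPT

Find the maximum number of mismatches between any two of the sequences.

15

Pairwise Hamming distances:
  Seq1 vs Seq2: 10
  Seq1 vs Seq3: 2
  Seq1 vs Seq4: 8
  Seq2 vs Seq3: 10
  Seq2 vs Seq4: 15
  Seq3 vs Seq4: 10
The largest is 15, between Seq2 and Seq4.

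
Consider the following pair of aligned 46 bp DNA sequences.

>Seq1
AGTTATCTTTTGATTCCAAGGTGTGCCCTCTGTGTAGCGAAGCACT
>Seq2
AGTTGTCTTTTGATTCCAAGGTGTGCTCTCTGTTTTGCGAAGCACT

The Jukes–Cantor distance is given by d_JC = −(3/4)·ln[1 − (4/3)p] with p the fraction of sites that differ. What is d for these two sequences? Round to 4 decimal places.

Mismatches occur at site 5 (A/G), site 27 (C/T), site 34 (G/T), site 36 (A/T).
p = 4/46 = 0.086957.
d = −0.75 · ln(1 − (4/3)·0.086957) = −0.75 · ln(0.884057) = −0.75 · (-0.123234) = 0.0924.

0.0924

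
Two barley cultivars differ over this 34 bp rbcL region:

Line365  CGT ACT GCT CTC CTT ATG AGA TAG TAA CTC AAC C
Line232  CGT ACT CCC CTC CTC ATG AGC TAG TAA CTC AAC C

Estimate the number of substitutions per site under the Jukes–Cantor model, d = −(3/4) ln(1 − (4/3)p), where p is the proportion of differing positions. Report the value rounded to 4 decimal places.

0.1280

The sequences differ at positions 7 (G/C), 9 (T/C), 15 (T/C), 21 (A/C).
p = 4/34 = 0.117647.
d = −0.75 · ln(1 − (4/3)·0.117647) = −0.75 · ln(0.843137) = −0.75 · (-0.170626) = 0.1280.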